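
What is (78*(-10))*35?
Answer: -27300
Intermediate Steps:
(78*(-10))*35 = -780*35 = -27300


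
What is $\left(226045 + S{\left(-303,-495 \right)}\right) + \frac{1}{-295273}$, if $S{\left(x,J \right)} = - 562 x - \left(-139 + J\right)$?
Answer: $\frac{117213046444}{295273} \approx 3.9697 \cdot 10^{5}$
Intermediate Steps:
$S{\left(x,J \right)} = 139 - J - 562 x$
$\left(226045 + S{\left(-303,-495 \right)}\right) + \frac{1}{-295273} = \left(226045 - -170920\right) + \frac{1}{-295273} = \left(226045 + \left(139 + 495 + 170286\right)\right) - \frac{1}{295273} = \left(226045 + 170920\right) - \frac{1}{295273} = 396965 - \frac{1}{295273} = \frac{117213046444}{295273}$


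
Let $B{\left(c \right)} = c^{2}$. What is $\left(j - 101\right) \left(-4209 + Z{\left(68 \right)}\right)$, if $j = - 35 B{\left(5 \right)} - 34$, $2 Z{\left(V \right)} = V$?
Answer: $4216750$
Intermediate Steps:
$Z{\left(V \right)} = \frac{V}{2}$
$j = -909$ ($j = - 35 \cdot 5^{2} - 34 = \left(-35\right) 25 - 34 = -875 - 34 = -909$)
$\left(j - 101\right) \left(-4209 + Z{\left(68 \right)}\right) = \left(-909 - 101\right) \left(-4209 + \frac{1}{2} \cdot 68\right) = - 1010 \left(-4209 + 34\right) = \left(-1010\right) \left(-4175\right) = 4216750$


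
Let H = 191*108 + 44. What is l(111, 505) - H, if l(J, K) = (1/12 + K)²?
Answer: 33758953/144 ≈ 2.3444e+5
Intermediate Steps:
l(J, K) = (1/12 + K)²
H = 20672 (H = 20628 + 44 = 20672)
l(111, 505) - H = (1 + 12*505)²/144 - 1*20672 = (1 + 6060)²/144 - 20672 = (1/144)*6061² - 20672 = (1/144)*36735721 - 20672 = 36735721/144 - 20672 = 33758953/144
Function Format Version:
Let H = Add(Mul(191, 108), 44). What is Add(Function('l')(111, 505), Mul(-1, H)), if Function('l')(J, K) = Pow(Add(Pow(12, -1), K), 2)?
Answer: Rational(33758953, 144) ≈ 2.3444e+5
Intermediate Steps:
Function('l')(J, K) = Pow(Add(Rational(1, 12), K), 2)
H = 20672 (H = Add(20628, 44) = 20672)
Add(Function('l')(111, 505), Mul(-1, H)) = Add(Mul(Rational(1, 144), Pow(Add(1, Mul(12, 505)), 2)), Mul(-1, 20672)) = Add(Mul(Rational(1, 144), Pow(Add(1, 6060), 2)), -20672) = Add(Mul(Rational(1, 144), Pow(6061, 2)), -20672) = Add(Mul(Rational(1, 144), 36735721), -20672) = Add(Rational(36735721, 144), -20672) = Rational(33758953, 144)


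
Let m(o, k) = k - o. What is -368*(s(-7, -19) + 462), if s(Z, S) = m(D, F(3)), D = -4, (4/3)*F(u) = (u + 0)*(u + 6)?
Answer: -178940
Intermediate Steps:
F(u) = 3*u*(6 + u)/4 (F(u) = 3*((u + 0)*(u + 6))/4 = 3*(u*(6 + u))/4 = 3*u*(6 + u)/4)
s(Z, S) = 97/4 (s(Z, S) = (3/4)*3*(6 + 3) - 1*(-4) = (3/4)*3*9 + 4 = 81/4 + 4 = 97/4)
-368*(s(-7, -19) + 462) = -368*(97/4 + 462) = -368*1945/4 = -178940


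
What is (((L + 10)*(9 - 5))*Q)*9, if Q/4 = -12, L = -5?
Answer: -8640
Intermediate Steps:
Q = -48 (Q = 4*(-12) = -48)
(((L + 10)*(9 - 5))*Q)*9 = (((-5 + 10)*(9 - 5))*(-48))*9 = ((5*4)*(-48))*9 = (20*(-48))*9 = -960*9 = -8640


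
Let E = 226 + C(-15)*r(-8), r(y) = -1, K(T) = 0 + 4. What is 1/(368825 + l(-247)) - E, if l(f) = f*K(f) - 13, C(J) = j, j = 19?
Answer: -76139567/367824 ≈ -207.00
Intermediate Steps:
C(J) = 19
K(T) = 4
l(f) = -13 + 4*f (l(f) = f*4 - 13 = 4*f - 13 = -13 + 4*f)
E = 207 (E = 226 + 19*(-1) = 226 - 19 = 207)
1/(368825 + l(-247)) - E = 1/(368825 + (-13 + 4*(-247))) - 1*207 = 1/(368825 + (-13 - 988)) - 207 = 1/(368825 - 1001) - 207 = 1/367824 - 207 = -76139567/367824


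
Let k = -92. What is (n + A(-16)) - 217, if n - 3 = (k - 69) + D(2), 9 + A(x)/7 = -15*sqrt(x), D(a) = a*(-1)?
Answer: -440 - 420*I ≈ -440.0 - 420.0*I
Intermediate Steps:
D(a) = -a
A(x) = -63 - 105*sqrt(x) (A(x) = -63 + 7*(-15*sqrt(x)) = -63 - 105*sqrt(x))
n = -160 (n = 3 + ((-92 - 69) - 1*2) = 3 + (-161 - 2) = 3 - 163 = -160)
(n + A(-16)) - 217 = (-160 + (-63 - 420*I)) - 217 = (-223 - 420*I) - 217 = -440 - 420*I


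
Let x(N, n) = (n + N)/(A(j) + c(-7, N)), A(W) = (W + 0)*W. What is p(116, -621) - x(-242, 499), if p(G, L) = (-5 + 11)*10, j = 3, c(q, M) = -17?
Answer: 737/8 ≈ 92.125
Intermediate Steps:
A(W) = W² (A(W) = W*W = W²)
p(G, L) = 60 (p(G, L) = 6*10 = 60)
x(N, n) = -N/8 - n/8 (x(N, n) = (n + N)/(3² - 17) = (N + n)/(9 - 17) = (N + n)/(-8) = (N + n)*(-⅛) = -N/8 - n/8)
p(116, -621) - x(-242, 499) = 60 - (-⅛*(-242) - ⅛*499) = 60 - (121/4 - 499/8) = 60 - 1*(-257/8) = 60 + 257/8 = 737/8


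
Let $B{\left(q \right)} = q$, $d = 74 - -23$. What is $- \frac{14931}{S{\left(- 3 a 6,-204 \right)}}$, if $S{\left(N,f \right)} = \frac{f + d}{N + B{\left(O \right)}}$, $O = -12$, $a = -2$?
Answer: $\frac{358344}{107} \approx 3349.0$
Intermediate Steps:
$d = 97$ ($d = 74 + 23 = 97$)
$S{\left(N,f \right)} = \frac{97 + f}{-12 + N}$ ($S{\left(N,f \right)} = \frac{f + 97}{N - 12} = \frac{97 + f}{-12 + N}$)
$- \frac{14931}{S{\left(- 3 a 6,-204 \right)}} = - \frac{14931}{\frac{1}{-12 + \left(-3\right) \left(-2\right) 6} \left(97 - 204\right)} = - \frac{14931}{\frac{1}{-12 + 6 \cdot 6} \left(-107\right)} = - \frac{14931}{\frac{1}{-12 + 36} \left(-107\right)} = - \frac{14931}{\frac{1}{24} \left(-107\right)} = - \frac{14931}{- \frac{107}{24}} = \left(-14931\right) \left(- \frac{24}{107}\right) = \frac{358344}{107}$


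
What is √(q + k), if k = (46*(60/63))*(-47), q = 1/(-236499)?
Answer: I*√627015936941779/551831 ≈ 45.377*I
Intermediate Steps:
q = -1/236499 ≈ -4.2284e-6
k = -43240/21 (k = (46*(60*(1/63)))*(-47) = (46*(20/21))*(-47) = (920/21)*(-47) = -43240/21 ≈ -2059.0)
√(q + k) = √(-1/236499 - 43240/21) = √(-1136246309/551831) = I*√627015936941779/551831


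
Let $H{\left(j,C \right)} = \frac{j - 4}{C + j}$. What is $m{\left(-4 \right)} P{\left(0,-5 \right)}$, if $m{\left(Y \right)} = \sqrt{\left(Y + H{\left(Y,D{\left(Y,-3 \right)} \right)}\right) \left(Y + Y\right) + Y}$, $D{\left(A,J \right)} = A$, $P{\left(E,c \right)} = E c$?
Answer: $0$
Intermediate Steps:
$H{\left(j,C \right)} = \frac{-4 + j}{C + j}$
$m{\left(Y \right)} = \sqrt{Y + 2 Y \left(Y + \frac{-4 + Y}{2 Y}\right)}$ ($m{\left(Y \right)} = \sqrt{\left(Y + \frac{-4 + Y}{Y + Y}\right) \left(Y + Y\right) + Y} = \sqrt{\left(Y + \frac{-4 + Y}{2 Y}\right) 2 Y + Y} = \sqrt{2 Y \left(Y + \frac{-4 + Y}{2 Y}\right) + Y} = \sqrt{Y + 2 Y \left(Y + \frac{-4 + Y}{2 Y}\right)}$)
$m{\left(-4 \right)} P{\left(0,-5 \right)} = \sqrt{-4 - 4 - 4 \left(1 + 2 \left(-4\right)\right)} 0 \left(-5\right) = \sqrt{-4 - 4 - 4 \left(1 - 8\right)} 0 = \sqrt{-4 - 4 - -28} \cdot 0 = \sqrt{-4 - 4 + 28} \cdot 0 = \sqrt{20} \cdot 0 = 2 \sqrt{5} \cdot 0 = 0$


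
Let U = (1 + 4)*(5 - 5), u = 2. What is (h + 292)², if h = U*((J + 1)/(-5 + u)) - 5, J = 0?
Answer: 82369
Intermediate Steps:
U = 0 (U = 5*0 = 0)
h = -5 (h = 0*((0 + 1)/(-5 + 2)) - 5 = 0*(1/(-3)) - 5 = 0*(1*(-⅓)) - 5 = 0*(-⅓) - 5 = 0 - 5 = -5)
(h + 292)² = (-5 + 292)² = 287² = 82369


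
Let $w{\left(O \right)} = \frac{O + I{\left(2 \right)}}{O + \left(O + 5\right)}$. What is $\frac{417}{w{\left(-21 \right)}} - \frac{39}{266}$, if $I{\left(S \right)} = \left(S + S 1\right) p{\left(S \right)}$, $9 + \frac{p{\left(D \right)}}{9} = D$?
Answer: $\frac{194927}{3458} \approx 56.37$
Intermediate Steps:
$p{\left(D \right)} = -81 + 9 D$
$I{\left(S \right)} = 2 S \left(-81 + 9 S\right)$ ($I{\left(S \right)} = \left(S + S 1\right) \left(-81 + 9 S\right) = \left(S + S\right) \left(-81 + 9 S\right) = 2 S \left(-81 + 9 S\right)$)
$w{\left(O \right)} = \frac{-252 + O}{5 + 2 O}$ ($w{\left(O \right)} = \frac{O + 18 \cdot 2 \left(-9 + 2\right)}{O + \left(O + 5\right)} = \frac{O + 18 \cdot 2 \left(-7\right)}{O + \left(5 + O\right)} = \frac{O - 252}{5 + 2 O} = \frac{-252 + O}{5 + 2 O}$)
$\frac{417}{w{\left(-21 \right)}} - \frac{39}{266} = \frac{417}{\frac{1}{5 + 2 \left(-21\right)} \left(-252 - 21\right)} - \frac{39}{266} = \frac{417}{\frac{1}{5 - 42} \left(-273\right)} - \frac{39}{266} = \frac{417}{\frac{1}{-37} \left(-273\right)} - \frac{39}{266} = \frac{417}{\left(- \frac{1}{37}\right) \left(-273\right)} - \frac{39}{266} = \frac{417}{\frac{273}{37}} - \frac{39}{266} = 417 \cdot \frac{37}{273} - \frac{39}{266} = \frac{5143}{91} - \frac{39}{266} = \frac{194927}{3458}$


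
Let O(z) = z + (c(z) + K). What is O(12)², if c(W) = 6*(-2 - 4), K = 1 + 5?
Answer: 324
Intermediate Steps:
K = 6
c(W) = -36 (c(W) = 6*(-6) = -36)
O(z) = -30 + z (O(z) = z + (-36 + 6) = z - 30 = -30 + z)
O(12)² = (-30 + 12)² = (-18)² = 324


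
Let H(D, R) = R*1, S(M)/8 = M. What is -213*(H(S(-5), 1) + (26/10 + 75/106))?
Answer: -486279/530 ≈ -917.51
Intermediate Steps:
S(M) = 8*M
H(D, R) = R
-213*(H(S(-5), 1) + (26/10 + 75/106)) = -213*(1 + (26/10 + 75/106)) = -213*(1 + (26*(⅒) + 75*(1/106))) = -213*(1 + (13/5 + 75/106)) = -213*(1 + 1753/530) = -213*2283/530 = -486279/530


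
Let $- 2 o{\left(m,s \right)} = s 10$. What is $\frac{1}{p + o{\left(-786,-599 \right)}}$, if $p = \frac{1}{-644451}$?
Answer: $\frac{644451}{1930130744} \approx 0.00033389$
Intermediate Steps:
$p = - \frac{1}{644451} \approx -1.5517 \cdot 10^{-6}$
$o{\left(m,s \right)} = - 5 s$ ($o{\left(m,s \right)} = - \frac{s 10}{2} = - \frac{10 s}{2} = - 5 s$)
$\frac{1}{p + o{\left(-786,-599 \right)}} = \frac{1}{- \frac{1}{644451} - -2995} = \frac{1}{- \frac{1}{644451} + 2995} = \frac{1}{\frac{1930130744}{644451}} = \frac{644451}{1930130744}$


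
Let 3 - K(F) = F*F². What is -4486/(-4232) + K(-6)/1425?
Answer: 1219893/1005100 ≈ 1.2137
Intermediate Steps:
K(F) = 3 - F³ (K(F) = 3 - F*F² = 3 - F³)
-4486/(-4232) + K(-6)/1425 = -4486/(-4232) + (3 - 1*(-6)³)/1425 = -4486*(-1/4232) + (3 - 1*(-216))*(1/1425) = 2243/2116 + (3 + 216)*(1/1425) = 2243/2116 + 219*(1/1425) = 2243/2116 + 73/475 = 1219893/1005100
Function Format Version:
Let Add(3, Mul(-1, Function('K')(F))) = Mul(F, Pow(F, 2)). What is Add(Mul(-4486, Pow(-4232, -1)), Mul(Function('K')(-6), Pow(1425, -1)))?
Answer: Rational(1219893, 1005100) ≈ 1.2137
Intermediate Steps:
Function('K')(F) = Add(3, Mul(-1, Pow(F, 3))) (Function('K')(F) = Add(3, Mul(-1, Mul(F, Pow(F, 2)))) = Add(3, Mul(-1, Pow(F, 3))))
Add(Mul(-4486, Pow(-4232, -1)), Mul(Function('K')(-6), Pow(1425, -1))) = Add(Mul(-4486, Pow(-4232, -1)), Mul(Add(3, Mul(-1, Pow(-6, 3))), Pow(1425, -1))) = Add(Mul(-4486, Rational(-1, 4232)), Mul(Add(3, Mul(-1, -216)), Rational(1, 1425))) = Add(Rational(2243, 2116), Mul(Add(3, 216), Rational(1, 1425))) = Add(Rational(2243, 2116), Mul(219, Rational(1, 1425))) = Add(Rational(2243, 2116), Rational(73, 475)) = Rational(1219893, 1005100)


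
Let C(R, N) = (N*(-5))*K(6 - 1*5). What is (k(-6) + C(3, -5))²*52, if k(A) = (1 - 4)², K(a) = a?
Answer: 60112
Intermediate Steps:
k(A) = 9 (k(A) = (-3)² = 9)
C(R, N) = -5*N (C(R, N) = (N*(-5))*(6 - 1*5) = (-5*N)*(6 - 5) = -5*N*1 = -5*N)
(k(-6) + C(3, -5))²*52 = (9 - 5*(-5))²*52 = (9 + 25)²*52 = 34²*52 = 1156*52 = 60112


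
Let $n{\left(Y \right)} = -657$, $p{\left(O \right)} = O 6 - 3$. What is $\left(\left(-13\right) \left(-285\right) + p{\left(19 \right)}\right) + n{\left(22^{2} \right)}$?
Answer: $3159$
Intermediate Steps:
$p{\left(O \right)} = -3 + 6 O$ ($p{\left(O \right)} = 6 O - 3 = -3 + 6 O$)
$\left(\left(-13\right) \left(-285\right) + p{\left(19 \right)}\right) + n{\left(22^{2} \right)} = \left(\left(-13\right) \left(-285\right) + \left(-3 + 6 \cdot 19\right)\right) - 657 = \left(3705 + \left(-3 + 114\right)\right) - 657 = \left(3705 + 111\right) - 657 = 3816 - 657 = 3159$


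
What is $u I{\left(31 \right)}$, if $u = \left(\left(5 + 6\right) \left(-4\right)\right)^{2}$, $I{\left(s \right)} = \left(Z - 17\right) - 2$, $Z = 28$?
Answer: $17424$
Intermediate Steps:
$I{\left(s \right)} = 9$ ($I{\left(s \right)} = \left(28 - 17\right) - 2 = 11 - 2 = 9$)
$u = 1936$ ($u = \left(11 \left(-4\right)\right)^{2} = \left(-44\right)^{2} = 1936$)
$u I{\left(31 \right)} = 1936 \cdot 9 = 17424$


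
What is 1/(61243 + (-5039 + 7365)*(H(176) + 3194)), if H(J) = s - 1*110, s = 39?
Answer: 1/7325341 ≈ 1.3651e-7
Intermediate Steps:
H(J) = -71 (H(J) = 39 - 1*110 = 39 - 110 = -71)
1/(61243 + (-5039 + 7365)*(H(176) + 3194)) = 1/(61243 + (-5039 + 7365)*(-71 + 3194)) = 1/(61243 + 2326*3123) = 1/(61243 + 7264098) = 1/7325341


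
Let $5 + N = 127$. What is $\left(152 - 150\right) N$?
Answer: $244$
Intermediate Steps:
$N = 122$ ($N = -5 + 127 = 122$)
$\left(152 - 150\right) N = \left(152 - 150\right) 122 = 2 \cdot 122 = 244$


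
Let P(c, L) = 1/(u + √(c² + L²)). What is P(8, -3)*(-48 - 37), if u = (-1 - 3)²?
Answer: -1360/183 + 85*√73/183 ≈ -3.4632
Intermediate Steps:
u = 16 (u = (-4)² = 16)
P(c, L) = 1/(16 + √(L² + c²)) (P(c, L) = 1/(16 + √(c² + L²)) = 1/(16 + √(L² + c²)))
P(8, -3)*(-48 - 37) = (-48 - 37)/(16 + √((-3)² + 8²)) = -85/(16 + √(9 + 64)) = -85/(16 + √73)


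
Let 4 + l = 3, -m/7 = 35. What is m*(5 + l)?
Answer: -980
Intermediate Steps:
m = -245 (m = -7*35 = -245)
l = -1 (l = -4 + 3 = -1)
m*(5 + l) = -245*(5 - 1) = -245*4 = -980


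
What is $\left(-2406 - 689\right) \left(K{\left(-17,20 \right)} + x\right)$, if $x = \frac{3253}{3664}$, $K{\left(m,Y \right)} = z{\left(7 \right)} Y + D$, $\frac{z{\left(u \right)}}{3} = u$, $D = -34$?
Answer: $- \frac{4387338915}{3664} \approx -1.1974 \cdot 10^{6}$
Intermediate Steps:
$z{\left(u \right)} = 3 u$
$K{\left(m,Y \right)} = -34 + 21 Y$ ($K{\left(m,Y \right)} = 3 \cdot 7 Y - 34 = 21 Y - 34 = -34 + 21 Y$)
$x = \frac{3253}{3664}$ ($x = 3253 \cdot \frac{1}{3664} = \frac{3253}{3664} \approx 0.88783$)
$\left(-2406 - 689\right) \left(K{\left(-17,20 \right)} + x\right) = \left(-2406 - 689\right) \left(\left(-34 + 21 \cdot 20\right) + \frac{3253}{3664}\right) = - 3095 \left(\left(-34 + 420\right) + \frac{3253}{3664}\right) = - 3095 \left(386 + \frac{3253}{3664}\right) = \left(-3095\right) \frac{1417557}{3664} = - \frac{4387338915}{3664}$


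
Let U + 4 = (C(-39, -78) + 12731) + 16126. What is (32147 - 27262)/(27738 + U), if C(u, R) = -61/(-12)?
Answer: 58620/679153 ≈ 0.086313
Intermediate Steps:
C(u, R) = 61/12 (C(u, R) = -61*(-1/12) = 61/12)
U = 346297/12 (U = -4 + ((61/12 + 12731) + 16126) = -4 + (152833/12 + 16126) = -4 + 346345/12 = 346297/12 ≈ 28858.)
(32147 - 27262)/(27738 + U) = (32147 - 27262)/(27738 + 346297/12) = 4885/(679153/12) = 4885*(12/679153) = 58620/679153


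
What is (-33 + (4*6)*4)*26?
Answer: 1638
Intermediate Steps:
(-33 + (4*6)*4)*26 = (-33 + 24*4)*26 = (-33 + 96)*26 = 63*26 = 1638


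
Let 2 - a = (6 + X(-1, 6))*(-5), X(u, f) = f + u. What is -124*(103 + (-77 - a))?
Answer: 3844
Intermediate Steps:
a = 57 (a = 2 - (6 + (6 - 1))*(-5) = 2 - (6 + 5)*(-5) = 2 - 11*(-5) = 2 - 1*(-55) = 2 + 55 = 57)
-124*(103 + (-77 - a)) = -124*(103 + (-77 - 1*57)) = -124*(103 + (-77 - 57)) = -124*(103 - 134) = -124*(-31) = 3844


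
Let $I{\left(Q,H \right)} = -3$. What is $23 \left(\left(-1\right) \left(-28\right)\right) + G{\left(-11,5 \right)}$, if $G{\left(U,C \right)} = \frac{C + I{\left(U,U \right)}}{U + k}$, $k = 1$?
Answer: $\frac{3219}{5} \approx 643.8$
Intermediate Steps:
$G{\left(U,C \right)} = \frac{-3 + C}{1 + U}$ ($G{\left(U,C \right)} = \frac{C - 3}{U + 1} = \frac{-3 + C}{1 + U}$)
$23 \left(\left(-1\right) \left(-28\right)\right) + G{\left(-11,5 \right)} = 23 \left(\left(-1\right) \left(-28\right)\right) + \frac{-3 + 5}{1 - 11} = 23 \cdot 28 + \frac{1}{-10} \cdot 2 = 644 - \frac{1}{5} = \frac{3219}{5}$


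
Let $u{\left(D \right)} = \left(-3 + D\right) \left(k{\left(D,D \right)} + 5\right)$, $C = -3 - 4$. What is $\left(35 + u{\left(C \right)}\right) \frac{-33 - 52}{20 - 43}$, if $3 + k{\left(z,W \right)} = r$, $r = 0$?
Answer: $\frac{1275}{23} \approx 55.435$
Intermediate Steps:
$k{\left(z,W \right)} = -3$ ($k{\left(z,W \right)} = -3 + 0 = -3$)
$C = -7$ ($C = -3 - 4 = -7$)
$u{\left(D \right)} = -6 + 2 D$ ($u{\left(D \right)} = \left(-3 + D\right) \left(-3 + 5\right) = \left(-3 + D\right) 2 = -6 + 2 D$)
$\left(35 + u{\left(C \right)}\right) \frac{-33 - 52}{20 - 43} = \left(35 + \left(-6 + 2 \left(-7\right)\right)\right) \frac{-33 - 52}{20 - 43} = \left(35 - 20\right) \left(- \frac{85}{-23}\right) = \left(35 - 20\right) \left(\left(-85\right) \left(- \frac{1}{23}\right)\right) = 15 \cdot \frac{85}{23} = \frac{1275}{23}$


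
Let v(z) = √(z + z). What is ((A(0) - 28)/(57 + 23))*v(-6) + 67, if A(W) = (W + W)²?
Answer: 67 - 7*I*√3/10 ≈ 67.0 - 1.2124*I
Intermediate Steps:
A(W) = 4*W² (A(W) = (2*W)² = 4*W²)
v(z) = √2*√z (v(z) = √(2*z) = √2*√z)
((A(0) - 28)/(57 + 23))*v(-6) + 67 = ((4*0² - 28)/(57 + 23))*(√2*√(-6)) + 67 = ((4*0 - 28)/80)*(√2*(I*√6)) + 67 = ((0 - 28)*(1/80))*(2*I*√3) + 67 = (-28*1/80)*(2*I*√3) + 67 = -7*I*√3/10 + 67 = 67 - 7*I*√3/10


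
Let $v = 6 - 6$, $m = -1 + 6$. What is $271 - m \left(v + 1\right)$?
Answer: $266$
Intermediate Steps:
$m = 5$
$v = 0$ ($v = 6 - 6 = 0$)
$271 - m \left(v + 1\right) = 271 - 5 \left(0 + 1\right) = 271 - 5 \cdot 1 = 271 - 5 = 266$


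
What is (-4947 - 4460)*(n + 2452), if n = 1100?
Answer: -33413664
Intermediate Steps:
(-4947 - 4460)*(n + 2452) = (-4947 - 4460)*(1100 + 2452) = -9407*3552 = -33413664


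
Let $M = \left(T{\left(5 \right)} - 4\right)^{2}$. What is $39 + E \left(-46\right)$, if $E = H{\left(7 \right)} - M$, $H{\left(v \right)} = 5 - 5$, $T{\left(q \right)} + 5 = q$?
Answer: $775$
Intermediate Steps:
$T{\left(q \right)} = -5 + q$
$H{\left(v \right)} = 0$
$M = 16$ ($M = \left(\left(-5 + 5\right) - 4\right)^{2} = \left(0 - 4\right)^{2} = \left(-4\right)^{2} = 16$)
$E = -16$ ($E = 0 - 16 = -16$)
$39 + E \left(-46\right) = 39 - -736 = 39 + 736 = 775$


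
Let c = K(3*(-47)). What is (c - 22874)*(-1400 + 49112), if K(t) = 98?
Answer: -1086688512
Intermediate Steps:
c = 98
(c - 22874)*(-1400 + 49112) = (98 - 22874)*(-1400 + 49112) = -22776*47712 = -1086688512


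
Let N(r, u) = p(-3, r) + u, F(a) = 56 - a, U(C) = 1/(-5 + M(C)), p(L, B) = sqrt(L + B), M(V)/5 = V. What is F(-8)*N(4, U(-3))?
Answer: 304/5 ≈ 60.800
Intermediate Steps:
M(V) = 5*V
p(L, B) = sqrt(B + L)
U(C) = 1/(-5 + 5*C)
N(r, u) = u + sqrt(-3 + r) (N(r, u) = sqrt(r - 3) + u = sqrt(-3 + r) + u = u + sqrt(-3 + r))
F(-8)*N(4, U(-3)) = (56 - 1*(-8))*(1/(5*(-1 - 3)) + sqrt(-3 + 4)) = (56 + 8)*((1/5)/(-4) + sqrt(1)) = 64*((1/5)*(-1/4) + 1) = 64*(-1/20 + 1) = 64*(19/20) = 304/5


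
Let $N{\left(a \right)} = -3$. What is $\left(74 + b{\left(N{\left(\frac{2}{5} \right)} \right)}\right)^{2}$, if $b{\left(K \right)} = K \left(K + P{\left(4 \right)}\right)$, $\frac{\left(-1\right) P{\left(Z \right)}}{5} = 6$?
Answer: $29929$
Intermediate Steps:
$P{\left(Z \right)} = -30$ ($P{\left(Z \right)} = \left(-5\right) 6 = -30$)
$b{\left(K \right)} = K \left(-30 + K\right)$ ($b{\left(K \right)} = K \left(K - 30\right) = K \left(-30 + K\right)$)
$\left(74 + b{\left(N{\left(\frac{2}{5} \right)} \right)}\right)^{2} = \left(74 - 3 \left(-30 - 3\right)\right)^{2} = \left(74 - -99\right)^{2} = \left(74 + 99\right)^{2} = 173^{2} = 29929$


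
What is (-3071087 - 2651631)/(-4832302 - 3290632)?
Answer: 2861359/4061467 ≈ 0.70451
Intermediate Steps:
(-3071087 - 2651631)/(-4832302 - 3290632) = -5722718/(-8122934) = -5722718*(-1/8122934) = 2861359/4061467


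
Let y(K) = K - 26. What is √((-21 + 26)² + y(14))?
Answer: √13 ≈ 3.6056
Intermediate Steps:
y(K) = -26 + K
√((-21 + 26)² + y(14)) = √((-21 + 26)² + (-26 + 14)) = √(5² - 12) = √(25 - 12) = √13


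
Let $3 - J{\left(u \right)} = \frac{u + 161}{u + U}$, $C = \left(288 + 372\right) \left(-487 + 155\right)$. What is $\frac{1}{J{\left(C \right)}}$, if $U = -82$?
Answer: $\frac{219202}{438647} \approx 0.49972$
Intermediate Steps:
$C = -219120$ ($C = 660 \left(-332\right) = -219120$)
$J{\left(u \right)} = 3 - \frac{161 + u}{-82 + u}$ ($J{\left(u \right)} = 3 - \frac{u + 161}{u - 82} = 3 - \frac{161 + u}{-82 + u}$)
$\frac{1}{J{\left(C \right)}} = \frac{1}{\frac{1}{-82 - 219120} \left(-407 + 2 \left(-219120\right)\right)} = \frac{1}{\frac{1}{-219202} \left(-407 - 438240\right)} = \frac{1}{\left(- \frac{1}{219202}\right) \left(-438647\right)} = \frac{1}{\frac{438647}{219202}} = \frac{219202}{438647}$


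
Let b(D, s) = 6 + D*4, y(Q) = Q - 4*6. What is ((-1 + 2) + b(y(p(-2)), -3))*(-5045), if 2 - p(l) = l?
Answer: 368285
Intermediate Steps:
p(l) = 2 - l
y(Q) = -24 + Q (y(Q) = Q - 24 = -24 + Q)
b(D, s) = 6 + 4*D
((-1 + 2) + b(y(p(-2)), -3))*(-5045) = ((-1 + 2) + (6 + 4*(-24 + (2 - 1*(-2)))))*(-5045) = (1 + (6 + 4*(-24 + (2 + 2))))*(-5045) = (1 + (6 + 4*(-24 + 4)))*(-5045) = (1 + (6 + 4*(-20)))*(-5045) = (1 + (6 - 80))*(-5045) = (1 - 74)*(-5045) = -73*(-5045) = 368285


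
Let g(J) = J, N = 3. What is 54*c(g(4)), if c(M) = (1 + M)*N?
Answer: 810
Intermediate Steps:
c(M) = 3 + 3*M (c(M) = (1 + M)*3 = 3 + 3*M)
54*c(g(4)) = 54*(3 + 3*4) = 54*(3 + 12) = 54*15 = 810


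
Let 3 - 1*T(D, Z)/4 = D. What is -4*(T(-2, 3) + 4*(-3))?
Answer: -32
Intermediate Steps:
T(D, Z) = 12 - 4*D
-4*(T(-2, 3) + 4*(-3)) = -4*((12 - 4*(-2)) + 4*(-3)) = -4*((12 + 8) - 12) = -4*(20 - 12) = -4*8 = -32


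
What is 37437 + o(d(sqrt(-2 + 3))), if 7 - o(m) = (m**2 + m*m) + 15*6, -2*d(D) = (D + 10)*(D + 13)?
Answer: 25496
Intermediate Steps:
d(D) = -(10 + D)*(13 + D)/2 (d(D) = -(D + 10)*(D + 13)/2 = -(10 + D)*(13 + D)/2)
o(m) = -83 - 2*m**2 (o(m) = 7 - ((m**2 + m*m) + 15*6) = 7 - ((m**2 + m**2) + 90) = 7 - (2*m**2 + 90) = 7 - (90 + 2*m**2) = 7 + (-90 - 2*m**2) = -83 - 2*m**2)
37437 + o(d(sqrt(-2 + 3))) = 37437 + (-83 - 2*(-65 - 23*sqrt(-2 + 3)/2 - (sqrt(-2 + 3))**2/2)**2) = 37437 + (-83 - 2*(-65 - 23*sqrt(1)/2 - (sqrt(1))**2/2)**2) = 37437 + (-83 - 2*(-65 - 23/2*1 - 1/2*1**2)**2) = 37437 + (-83 - 2*(-65 - 23/2 - 1/2*1)**2) = 37437 + (-83 - 2*(-65 - 23/2 - 1/2)**2) = 37437 + (-83 - 2*(-77)**2) = 37437 + (-83 - 2*5929) = 37437 + (-83 - 11858) = 37437 - 11941 = 25496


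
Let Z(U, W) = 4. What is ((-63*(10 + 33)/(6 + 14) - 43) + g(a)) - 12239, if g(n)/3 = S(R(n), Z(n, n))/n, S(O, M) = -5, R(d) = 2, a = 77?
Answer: -19123173/1540 ≈ -12418.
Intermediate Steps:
g(n) = -15/n (g(n) = 3*(-5/n) = -15/n)
((-63*(10 + 33)/(6 + 14) - 43) + g(a)) - 12239 = ((-63*(10 + 33)/(6 + 14) - 43) - 15/77) - 12239 = ((-2709/20 - 43) - 15*1/77) - 12239 = ((-2709/20 - 43) - 15/77) - 12239 = (-3569/20 - 15/77) - 12239 = -275113/1540 - 12239 = -19123173/1540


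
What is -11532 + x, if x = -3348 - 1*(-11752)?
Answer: -3128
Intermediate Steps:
x = 8404 (x = -3348 + 11752 = 8404)
-11532 + x = -11532 + 8404 = -3128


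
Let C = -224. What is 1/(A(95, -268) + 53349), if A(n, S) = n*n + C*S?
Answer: 1/122406 ≈ 8.1695e-6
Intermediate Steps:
A(n, S) = n**2 - 224*S (A(n, S) = n*n - 224*S = n**2 - 224*S)
1/(A(95, -268) + 53349) = 1/((95**2 - 224*(-268)) + 53349) = 1/((9025 + 60032) + 53349) = 1/(69057 + 53349) = 1/122406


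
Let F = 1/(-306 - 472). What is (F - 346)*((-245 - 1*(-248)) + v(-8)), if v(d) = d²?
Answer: -18035663/778 ≈ -23182.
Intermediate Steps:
F = -1/778 (F = 1/(-778) = -1/778 ≈ -0.0012853)
(F - 346)*((-245 - 1*(-248)) + v(-8)) = (-1/778 - 346)*((-245 - 1*(-248)) + (-8)²) = -269189*((-245 + 248) + 64)/778 = -269189*(3 + 64)/778 = -269189/778*67 = -18035663/778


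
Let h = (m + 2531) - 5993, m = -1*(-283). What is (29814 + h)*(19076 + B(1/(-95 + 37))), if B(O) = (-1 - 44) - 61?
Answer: 505265950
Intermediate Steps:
m = 283
h = -3179 (h = (283 + 2531) - 5993 = 2814 - 5993 = -3179)
B(O) = -106 (B(O) = -45 - 61 = -106)
(29814 + h)*(19076 + B(1/(-95 + 37))) = (29814 - 3179)*(19076 - 106) = 26635*18970 = 505265950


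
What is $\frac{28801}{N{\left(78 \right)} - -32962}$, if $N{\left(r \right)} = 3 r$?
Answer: $\frac{28801}{33196} \approx 0.8676$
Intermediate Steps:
$\frac{28801}{N{\left(78 \right)} - -32962} = \frac{28801}{3 \cdot 78 - -32962} = \frac{28801}{234 + 32962} = \frac{28801}{33196}$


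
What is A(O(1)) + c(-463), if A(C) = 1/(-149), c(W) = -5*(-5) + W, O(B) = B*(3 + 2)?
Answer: -65263/149 ≈ -438.01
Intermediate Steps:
O(B) = 5*B (O(B) = B*5 = 5*B)
c(W) = 25 + W
A(C) = -1/149
A(O(1)) + c(-463) = -1/149 + (25 - 463) = -1/149 - 438 = -65263/149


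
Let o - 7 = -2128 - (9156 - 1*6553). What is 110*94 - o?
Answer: 15064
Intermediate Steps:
o = -4724 (o = 7 + (-2128 - (9156 - 1*6553)) = 7 + (-2128 - (9156 - 6553)) = 7 + (-2128 - 1*2603) = 7 + (-2128 - 2603) = 7 - 4731 = -4724)
110*94 - o = 110*94 - 1*(-4724) = 10340 + 4724 = 15064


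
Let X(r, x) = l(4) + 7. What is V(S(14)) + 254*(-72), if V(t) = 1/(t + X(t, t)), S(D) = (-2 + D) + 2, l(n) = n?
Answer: -457199/25 ≈ -18288.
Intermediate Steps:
S(D) = D
X(r, x) = 11 (X(r, x) = 4 + 7 = 11)
V(t) = 1/(11 + t) (V(t) = 1/(t + 11) = 1/(11 + t))
V(S(14)) + 254*(-72) = 1/(11 + 14) + 254*(-72) = 1/25 - 18288 = -457199/25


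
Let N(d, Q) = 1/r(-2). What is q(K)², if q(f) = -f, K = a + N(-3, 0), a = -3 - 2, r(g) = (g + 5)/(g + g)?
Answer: 361/9 ≈ 40.111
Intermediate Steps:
r(g) = (5 + g)/(2*g) (r(g) = (5 + g)/((2*g)) = (5 + g)*(1/(2*g)) = (5 + g)/(2*g))
N(d, Q) = -4/3 (N(d, Q) = 1/((½)*(5 - 2)/(-2)) = 1/((½)*(-½)*3) = 1/(-¾) = -4/3)
a = -5
K = -19/3 (K = -5 - 4/3 = -19/3 ≈ -6.3333)
q(K)² = (-1*(-19/3))² = (19/3)² = 361/9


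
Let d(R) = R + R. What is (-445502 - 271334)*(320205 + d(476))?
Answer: -230216899252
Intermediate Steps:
d(R) = 2*R
(-445502 - 271334)*(320205 + d(476)) = (-445502 - 271334)*(320205 + 2*476) = -716836*(320205 + 952) = -716836*321157 = -230216899252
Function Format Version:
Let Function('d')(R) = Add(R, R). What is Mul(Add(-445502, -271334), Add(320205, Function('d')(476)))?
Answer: -230216899252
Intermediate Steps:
Function('d')(R) = Mul(2, R)
Mul(Add(-445502, -271334), Add(320205, Function('d')(476))) = Mul(Add(-445502, -271334), Add(320205, Mul(2, 476))) = Mul(-716836, Add(320205, 952)) = Mul(-716836, 321157) = -230216899252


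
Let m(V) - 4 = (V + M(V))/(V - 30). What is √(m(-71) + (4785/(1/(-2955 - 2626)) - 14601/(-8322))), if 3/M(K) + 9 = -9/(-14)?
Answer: I*√3188443566531941675646/10926786 ≈ 5167.7*I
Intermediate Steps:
M(K) = -14/39 (M(K) = 3/(-9 - 9/(-14)) = 3/(-9 - 9*(-1/14)) = 3/(-9 + 9/14) = 3/(-117/14) = 3*(-14/117) = -14/39)
m(V) = 4 + (-14/39 + V)/(-30 + V) (m(V) = 4 + (V - 14/39)/(V - 30) = 4 + (-14/39 + V)/(-30 + V))
√(m(-71) + (4785/(1/(-2955 - 2626)) - 14601/(-8322))) = √((-4694 + 195*(-71))/(39*(-30 - 71)) + (4785/(1/(-2955 - 2626)) - 14601/(-8322))) = √((1/39)*(-4694 - 13845)/(-101) + (4785/(1/(-5581)) - 14601*(-1/8322))) = √((1/39)*(-1/101)*(-18539) + (4785/(-1/5581) + 4867/2774)) = √(18539/3939 + (4785*(-5581) + 4867/2774)) = √(18539/3939 + (-26705085 + 4867/2774)) = √(18539/3939 - 74079900923/2774) = √(-291800678308511/10926786) = I*√3188443566531941675646/10926786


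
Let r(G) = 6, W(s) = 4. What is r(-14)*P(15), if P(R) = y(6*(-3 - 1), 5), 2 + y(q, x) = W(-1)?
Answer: 12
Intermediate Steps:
y(q, x) = 2 (y(q, x) = -2 + 4 = 2)
P(R) = 2
r(-14)*P(15) = 6*2 = 12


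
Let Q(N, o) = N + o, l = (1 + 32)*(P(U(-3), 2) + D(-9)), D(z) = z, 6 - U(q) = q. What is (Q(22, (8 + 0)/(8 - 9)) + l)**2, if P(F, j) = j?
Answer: 47089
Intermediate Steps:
U(q) = 6 - q
l = -231 (l = (1 + 32)*(2 - 9) = 33*(-7) = -231)
(Q(22, (8 + 0)/(8 - 9)) + l)**2 = ((22 + (8 + 0)/(8 - 9)) - 231)**2 = ((22 + 8/(-1)) - 231)**2 = ((22 + 8*(-1)) - 231)**2 = ((22 - 8) - 231)**2 = (14 - 231)**2 = (-217)**2 = 47089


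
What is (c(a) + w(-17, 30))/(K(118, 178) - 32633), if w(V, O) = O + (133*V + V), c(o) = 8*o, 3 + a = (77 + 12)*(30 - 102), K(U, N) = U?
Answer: 7648/4645 ≈ 1.6465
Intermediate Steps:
a = -6411 (a = -3 + (77 + 12)*(30 - 102) = -3 + 89*(-72) = -3 - 6408 = -6411)
w(V, O) = O + 134*V
(c(a) + w(-17, 30))/(K(118, 178) - 32633) = (8*(-6411) + (30 + 134*(-17)))/(118 - 32633) = (-51288 + (30 - 2278))/(-32515) = (-51288 - 2248)*(-1/32515) = -53536*(-1/32515) = 7648/4645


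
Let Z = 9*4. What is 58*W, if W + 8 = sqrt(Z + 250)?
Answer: -464 + 58*sqrt(286) ≈ 516.87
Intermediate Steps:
Z = 36
W = -8 + sqrt(286) (W = -8 + sqrt(36 + 250) = -8 + sqrt(286) ≈ 8.9115)
58*W = 58*(-8 + sqrt(286)) = -464 + 58*sqrt(286)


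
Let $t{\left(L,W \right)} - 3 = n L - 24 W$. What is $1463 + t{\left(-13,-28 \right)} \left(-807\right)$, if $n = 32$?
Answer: $-207550$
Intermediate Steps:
$t{\left(L,W \right)} = 3 - 24 W + 32 L$ ($t{\left(L,W \right)} = 3 + \left(32 L - 24 W\right) = 3 + \left(- 24 W + 32 L\right) = 3 - 24 W + 32 L$)
$1463 + t{\left(-13,-28 \right)} \left(-807\right) = 1463 + \left(3 - -672 + 32 \left(-13\right)\right) \left(-807\right) = 1463 + \left(3 + 672 - 416\right) \left(-807\right) = 1463 + 259 \left(-807\right) = 1463 - 209013 = -207550$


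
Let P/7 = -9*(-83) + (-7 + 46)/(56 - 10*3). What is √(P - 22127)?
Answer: 5*I*√2702/2 ≈ 129.95*I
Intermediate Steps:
P = 10479/2 (P = 7*(-9*(-83) + (-7 + 46)/(56 - 10*3)) = 7*(747 + 39/(56 - 30)) = 7*(747 + 39/26) = 7*(747 + 39*(1/26)) = 7*(747 + 3/2) = 7*(1497/2) = 10479/2 ≈ 5239.5)
√(P - 22127) = √(10479/2 - 22127) = √(-33775/2) = 5*I*√2702/2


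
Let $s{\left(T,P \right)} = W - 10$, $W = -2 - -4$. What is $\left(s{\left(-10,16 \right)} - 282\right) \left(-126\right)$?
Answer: $36540$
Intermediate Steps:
$W = 2$ ($W = -2 + 4 = 2$)
$s{\left(T,P \right)} = -8$ ($s{\left(T,P \right)} = 2 - 10 = -8$)
$\left(s{\left(-10,16 \right)} - 282\right) \left(-126\right) = \left(-8 - 282\right) \left(-126\right) = \left(-290\right) \left(-126\right) = 36540$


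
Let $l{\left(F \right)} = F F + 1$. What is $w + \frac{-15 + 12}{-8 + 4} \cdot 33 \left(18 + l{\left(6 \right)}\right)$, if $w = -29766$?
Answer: $- \frac{113619}{4} \approx -28405.0$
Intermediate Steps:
$l{\left(F \right)} = 1 + F^{2}$ ($l{\left(F \right)} = F^{2} + 1 = 1 + F^{2}$)
$w + \frac{-15 + 12}{-8 + 4} \cdot 33 \left(18 + l{\left(6 \right)}\right) = -29766 + \frac{-15 + 12}{-8 + 4} \cdot 33 \left(18 + \left(1 + 6^{2}\right)\right) = -29766 + - \frac{3}{-4} \cdot 33 \left(18 + \left(1 + 36\right)\right) = -29766 + \left(-3\right) \left(- \frac{1}{4}\right) 33 \left(18 + 37\right) = -29766 + \frac{3}{4} \cdot 33 \cdot 55 = -29766 + \frac{99}{4} \cdot 55 = -29766 + \frac{5445}{4} = - \frac{113619}{4}$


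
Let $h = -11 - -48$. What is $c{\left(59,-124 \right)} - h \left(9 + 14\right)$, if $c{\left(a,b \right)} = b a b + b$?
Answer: $906209$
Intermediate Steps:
$h = 37$ ($h = -11 + 48 = 37$)
$c{\left(a,b \right)} = b + a b^{2}$ ($c{\left(a,b \right)} = a b b + b = a b^{2} + b = b + a b^{2}$)
$c{\left(59,-124 \right)} - h \left(9 + 14\right) = - 124 \left(1 + 59 \left(-124\right)\right) - 37 \left(9 + 14\right) = - 124 \left(1 - 7316\right) - 37 \cdot 23 = \left(-124\right) \left(-7315\right) - 851 = 907060 - 851 = 906209$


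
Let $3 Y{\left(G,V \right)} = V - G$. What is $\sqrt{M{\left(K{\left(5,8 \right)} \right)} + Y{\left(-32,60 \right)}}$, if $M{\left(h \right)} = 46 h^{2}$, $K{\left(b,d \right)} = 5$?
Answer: $\frac{\sqrt{10626}}{3} \approx 34.361$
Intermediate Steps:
$Y{\left(G,V \right)} = - \frac{G}{3} + \frac{V}{3}$ ($Y{\left(G,V \right)} = \frac{V - G}{3} = - \frac{G}{3} + \frac{V}{3}$)
$\sqrt{M{\left(K{\left(5,8 \right)} \right)} + Y{\left(-32,60 \right)}} = \sqrt{46 \cdot 5^{2} + \left(\left(- \frac{1}{3}\right) \left(-32\right) + \frac{1}{3} \cdot 60\right)} = \sqrt{46 \cdot 25 + \left(\frac{32}{3} + 20\right)} = \sqrt{1150 + \frac{92}{3}} = \sqrt{\frac{3542}{3}} = \frac{\sqrt{10626}}{3}$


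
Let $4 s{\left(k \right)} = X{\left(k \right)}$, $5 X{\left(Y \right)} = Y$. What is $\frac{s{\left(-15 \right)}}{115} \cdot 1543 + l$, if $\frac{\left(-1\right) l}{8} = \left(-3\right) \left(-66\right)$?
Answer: $- \frac{733269}{460} \approx -1594.1$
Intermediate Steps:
$X{\left(Y \right)} = \frac{Y}{5}$
$s{\left(k \right)} = \frac{k}{20}$ ($s{\left(k \right)} = \frac{\frac{1}{5} k}{4} = \frac{k}{20}$)
$l = -1584$ ($l = - 8 \left(\left(-3\right) \left(-66\right)\right) = \left(-8\right) 198 = -1584$)
$\frac{s{\left(-15 \right)}}{115} \cdot 1543 + l = \frac{\frac{1}{20} \left(-15\right)}{115} \cdot 1543 - 1584 = \left(- \frac{3}{4}\right) \frac{1}{115} \cdot 1543 - 1584 = \left(- \frac{3}{460}\right) 1543 - 1584 = - \frac{4629}{460} - 1584 = - \frac{733269}{460}$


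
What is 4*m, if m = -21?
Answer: -84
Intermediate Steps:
4*m = 4*(-21) = -84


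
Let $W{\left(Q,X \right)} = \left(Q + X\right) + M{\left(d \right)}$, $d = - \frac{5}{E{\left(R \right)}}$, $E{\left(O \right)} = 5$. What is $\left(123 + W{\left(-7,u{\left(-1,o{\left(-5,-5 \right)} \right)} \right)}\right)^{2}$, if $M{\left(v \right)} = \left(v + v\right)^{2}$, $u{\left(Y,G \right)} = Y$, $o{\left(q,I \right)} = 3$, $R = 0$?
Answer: $14161$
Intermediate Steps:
$d = -1$ ($d = - \frac{5}{5} = \left(-5\right) \frac{1}{5} = -1$)
$M{\left(v \right)} = 4 v^{2}$ ($M{\left(v \right)} = \left(2 v\right)^{2} = 4 v^{2}$)
$W{\left(Q,X \right)} = 4 + Q + X$ ($W{\left(Q,X \right)} = \left(Q + X\right) + 4 \left(-1\right)^{2} = \left(Q + X\right) + 4 \cdot 1 = \left(Q + X\right) + 4 = 4 + Q + X$)
$\left(123 + W{\left(-7,u{\left(-1,o{\left(-5,-5 \right)} \right)} \right)}\right)^{2} = \left(123 - 4\right)^{2} = 119^{2} = 14161$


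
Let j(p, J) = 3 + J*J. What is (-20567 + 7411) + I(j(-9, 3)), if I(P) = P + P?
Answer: -13132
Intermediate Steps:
j(p, J) = 3 + J**2
I(P) = 2*P
(-20567 + 7411) + I(j(-9, 3)) = (-20567 + 7411) + 2*(3 + 3**2) = -13156 + 2*(3 + 9) = -13156 + 2*12 = -13156 + 24 = -13132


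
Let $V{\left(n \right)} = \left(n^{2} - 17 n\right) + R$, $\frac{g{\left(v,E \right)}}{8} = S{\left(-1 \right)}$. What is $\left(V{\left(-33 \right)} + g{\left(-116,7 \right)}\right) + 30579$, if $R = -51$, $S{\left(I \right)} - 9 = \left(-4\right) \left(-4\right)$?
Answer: $32378$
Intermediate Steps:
$S{\left(I \right)} = 25$ ($S{\left(I \right)} = 9 - -16 = 9 + 16 = 25$)
$g{\left(v,E \right)} = 200$ ($g{\left(v,E \right)} = 8 \cdot 25 = 200$)
$V{\left(n \right)} = -51 + n^{2} - 17 n$ ($V{\left(n \right)} = \left(n^{2} - 17 n\right) - 51 = -51 + n^{2} - 17 n$)
$\left(V{\left(-33 \right)} + g{\left(-116,7 \right)}\right) + 30579 = \left(\left(-51 + \left(-33\right)^{2} - -561\right) + 200\right) + 30579 = \left(\left(-51 + 1089 + 561\right) + 200\right) + 30579 = \left(1599 + 200\right) + 30579 = 1799 + 30579 = 32378$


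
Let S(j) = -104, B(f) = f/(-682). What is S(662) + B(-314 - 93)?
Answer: -6411/62 ≈ -103.40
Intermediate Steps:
B(f) = -f/682 (B(f) = f*(-1/682) = -f/682)
S(662) + B(-314 - 93) = -104 - (-314 - 93)/682 = -104 - 1/682*(-407) = -104 + 37/62 = -6411/62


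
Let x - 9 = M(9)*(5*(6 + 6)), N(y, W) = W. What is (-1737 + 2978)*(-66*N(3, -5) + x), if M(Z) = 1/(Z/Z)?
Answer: 495159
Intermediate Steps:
M(Z) = 1 (M(Z) = 1/1 = 1)
x = 69 (x = 9 + 1*(5*(6 + 6)) = 9 + 1*(5*12) = 9 + 1*60 = 9 + 60 = 69)
(-1737 + 2978)*(-66*N(3, -5) + x) = (-1737 + 2978)*(-66*(-5) + 69) = 1241*(330 + 69) = 1241*399 = 495159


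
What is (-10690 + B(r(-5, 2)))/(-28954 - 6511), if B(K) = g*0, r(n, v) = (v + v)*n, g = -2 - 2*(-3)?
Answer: 2138/7093 ≈ 0.30142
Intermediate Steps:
g = 4 (g = -2 + 6 = 4)
r(n, v) = 2*n*v (r(n, v) = (2*v)*n = 2*n*v)
B(K) = 0 (B(K) = 4*0 = 0)
(-10690 + B(r(-5, 2)))/(-28954 - 6511) = (-10690 + 0)/(-28954 - 6511) = -10690/(-35465) = -10690*(-1/35465) = 2138/7093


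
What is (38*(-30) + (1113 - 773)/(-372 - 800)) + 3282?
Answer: 627521/293 ≈ 2141.7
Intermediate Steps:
(38*(-30) + (1113 - 773)/(-372 - 800)) + 3282 = (-1140 + 340/(-1172)) + 3282 = (-1140 + 340*(-1/1172)) + 3282 = (-1140 - 85/293) + 3282 = -334105/293 + 3282 = 627521/293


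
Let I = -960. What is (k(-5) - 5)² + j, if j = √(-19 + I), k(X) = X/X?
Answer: 16 + I*√979 ≈ 16.0 + 31.289*I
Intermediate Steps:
k(X) = 1
j = I*√979 (j = √(-19 - 960) = √(-979) = I*√979 ≈ 31.289*I)
(k(-5) - 5)² + j = (1 - 5)² + I*√979 = (-4)² + I*√979 = 16 + I*√979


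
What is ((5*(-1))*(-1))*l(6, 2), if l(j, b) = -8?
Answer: -40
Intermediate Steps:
((5*(-1))*(-1))*l(6, 2) = ((5*(-1))*(-1))*(-8) = -5*(-1)*(-8) = 5*(-8) = -40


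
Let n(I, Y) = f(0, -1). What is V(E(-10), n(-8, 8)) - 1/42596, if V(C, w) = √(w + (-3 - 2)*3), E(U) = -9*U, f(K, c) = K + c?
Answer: -1/42596 + 4*I ≈ -2.3476e-5 + 4.0*I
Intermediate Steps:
n(I, Y) = -1 (n(I, Y) = 0 - 1 = -1)
V(C, w) = √(-15 + w) (V(C, w) = √(w - 5*3) = √(w - 15) = √(-15 + w))
V(E(-10), n(-8, 8)) - 1/42596 = √(-15 - 1) - 1/42596 = √(-16) - 1*1/42596 = 4*I - 1/42596 = -1/42596 + 4*I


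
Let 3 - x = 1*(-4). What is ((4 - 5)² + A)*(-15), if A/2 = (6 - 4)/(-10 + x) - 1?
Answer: 35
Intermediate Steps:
x = 7 (x = 3 - (-4) = 3 - 1*(-4) = 3 + 4 = 7)
A = -10/3 (A = 2*((6 - 4)/(-10 + 7) - 1) = 2*(2/(-3) - 1) = 2*(2*(-⅓) - 1) = 2*(-⅔ - 1) = 2*(-5/3) = -10/3 ≈ -3.3333)
((4 - 5)² + A)*(-15) = ((4 - 5)² - 10/3)*(-15) = ((-1)² - 10/3)*(-15) = (1 - 10/3)*(-15) = -7/3*(-15) = 35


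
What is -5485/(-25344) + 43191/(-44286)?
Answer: -12904909/17005824 ≈ -0.75885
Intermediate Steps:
-5485/(-25344) + 43191/(-44286) = -5485*(-1/25344) + 43191*(-1/44286) = 5485/25344 - 14397/14762 = -12904909/17005824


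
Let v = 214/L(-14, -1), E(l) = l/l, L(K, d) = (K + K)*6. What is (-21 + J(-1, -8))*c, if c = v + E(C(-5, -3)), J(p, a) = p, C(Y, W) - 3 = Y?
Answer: 253/42 ≈ 6.0238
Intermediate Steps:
C(Y, W) = 3 + Y
L(K, d) = 12*K (L(K, d) = (2*K)*6 = 12*K)
E(l) = 1
v = -107/84 (v = 214/((12*(-14))) = 214/(-168) = 214*(-1/168) = -107/84 ≈ -1.2738)
c = -23/84 (c = -107/84 + 1 = -23/84 ≈ -0.27381)
(-21 + J(-1, -8))*c = (-21 - 1)*(-23/84) = -22*(-23/84) = 253/42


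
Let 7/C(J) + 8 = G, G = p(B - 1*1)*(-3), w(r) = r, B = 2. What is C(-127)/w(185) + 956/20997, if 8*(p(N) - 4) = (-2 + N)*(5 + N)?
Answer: 11969144/275795595 ≈ 0.043399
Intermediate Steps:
p(N) = 4 + (-2 + N)*(5 + N)/8 (p(N) = 4 + ((-2 + N)*(5 + N))/8 = 4 + (-2 + N)*(5 + N)/8)
G = -39/4 (G = (11/4 + (2 - 1*1)²/8 + 3*(2 - 1*1)/8)*(-3) = (11/4 + (2 - 1)²/8 + 3*(2 - 1)/8)*(-3) = (11/4 + (⅛)*1² + (3/8)*1)*(-3) = (11/4 + (⅛)*1 + 3/8)*(-3) = (11/4 + ⅛ + 3/8)*(-3) = (13/4)*(-3) = -39/4 ≈ -9.7500)
C(J) = -28/71 (C(J) = 7/(-8 - 39/4) = 7/(-71/4) = 7*(-4/71) = -28/71)
C(-127)/w(185) + 956/20997 = -28/71/185 + 956/20997 = -28/71*1/185 + 956*(1/20997) = -28/13135 + 956/20997 = 11969144/275795595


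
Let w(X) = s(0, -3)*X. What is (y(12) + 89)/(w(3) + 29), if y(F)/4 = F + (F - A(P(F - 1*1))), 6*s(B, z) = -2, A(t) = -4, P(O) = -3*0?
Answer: 201/28 ≈ 7.1786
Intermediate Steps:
P(O) = 0
s(B, z) = -1/3 (s(B, z) = (1/6)*(-2) = -1/3)
w(X) = -X/3
y(F) = 16 + 8*F (y(F) = 4*(F + (F - 1*(-4))) = 4*(F + (F + 4)) = 4*(F + (4 + F)) = 4*(4 + 2*F) = 16 + 8*F)
(y(12) + 89)/(w(3) + 29) = ((16 + 8*12) + 89)/(-1/3*3 + 29) = ((16 + 96) + 89)/(-1 + 29) = (112 + 89)/28 = 201*(1/28) = 201/28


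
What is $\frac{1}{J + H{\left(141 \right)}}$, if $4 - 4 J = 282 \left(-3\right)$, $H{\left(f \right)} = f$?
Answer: $\frac{2}{707} \approx 0.0028289$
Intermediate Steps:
$J = \frac{425}{2}$ ($J = 1 - \frac{282 \left(-3\right)}{4} = 1 - - \frac{423}{2} = 1 + \frac{423}{2} = \frac{425}{2} \approx 212.5$)
$\frac{1}{J + H{\left(141 \right)}} = \frac{1}{\frac{425}{2} + 141} = \frac{1}{\frac{707}{2}} = \frac{2}{707}$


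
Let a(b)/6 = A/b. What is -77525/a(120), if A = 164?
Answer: -387625/41 ≈ -9454.3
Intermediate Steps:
a(b) = 984/b (a(b) = 6*(164/b) = 984/b)
-77525/a(120) = -77525/(984/120) = -77525/(984*(1/120)) = -77525/41/5 = -77525*5/41 = -387625/41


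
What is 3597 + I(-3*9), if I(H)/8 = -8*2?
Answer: 3469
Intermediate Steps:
I(H) = -128 (I(H) = 8*(-8*2) = 8*(-16) = -128)
3597 + I(-3*9) = 3597 - 128 = 3469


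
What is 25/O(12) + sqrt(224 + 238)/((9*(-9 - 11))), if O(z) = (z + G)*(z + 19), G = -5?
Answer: 25/217 - sqrt(462)/180 ≈ -0.0042048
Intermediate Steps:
O(z) = (-5 + z)*(19 + z) (O(z) = (z - 5)*(z + 19) = (-5 + z)*(19 + z))
25/O(12) + sqrt(224 + 238)/((9*(-9 - 11))) = 25/(-95 + 12**2 + 14*12) + sqrt(224 + 238)/((9*(-9 - 11))) = 25/(-95 + 144 + 168) + sqrt(462)/((9*(-20))) = 25/217 + sqrt(462)/(-180) = 25*(1/217) + sqrt(462)*(-1/180) = 25/217 - sqrt(462)/180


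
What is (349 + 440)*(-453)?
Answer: -357417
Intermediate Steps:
(349 + 440)*(-453) = 789*(-453) = -357417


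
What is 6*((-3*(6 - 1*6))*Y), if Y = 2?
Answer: 0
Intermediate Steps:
6*((-3*(6 - 1*6))*Y) = 6*(-3*(6 - 1*6)*2) = 6*(-3*(6 - 6)*2) = 6*(-3*0*2) = 6*(0*2) = 6*0 = 0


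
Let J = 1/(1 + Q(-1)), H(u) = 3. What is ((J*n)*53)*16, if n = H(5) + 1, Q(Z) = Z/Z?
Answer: 1696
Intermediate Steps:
Q(Z) = 1
J = ½ (J = 1/(1 + 1) = 1/2 = ½ ≈ 0.50000)
n = 4 (n = 3 + 1 = 4)
((J*n)*53)*16 = (((½)*4)*53)*16 = (2*53)*16 = 106*16 = 1696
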